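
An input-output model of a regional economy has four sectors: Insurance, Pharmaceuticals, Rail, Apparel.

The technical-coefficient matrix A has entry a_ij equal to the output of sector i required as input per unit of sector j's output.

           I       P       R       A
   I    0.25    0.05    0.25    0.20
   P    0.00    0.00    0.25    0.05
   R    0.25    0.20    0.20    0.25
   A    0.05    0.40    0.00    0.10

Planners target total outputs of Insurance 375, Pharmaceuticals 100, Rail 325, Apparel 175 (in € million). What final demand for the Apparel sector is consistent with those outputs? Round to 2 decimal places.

I − A =
  [   0.75    -0.05    -0.25    -0.20]
  [   0.00     1.00    -0.25    -0.05]
  [  -0.25    -0.20     0.80    -0.25]
  [  -0.05    -0.40     0.00     0.90]
d = (I − A) x:
  d_I = (+0.75)·375 + (-0.05)·100 + (-0.25)·325 + (-0.20)·175 = 160.00
  d_P = (+0.00)·375 + (+1.00)·100 + (-0.25)·325 + (-0.05)·175 = 10.00
  d_R = (-0.25)·375 + (-0.20)·100 + (+0.80)·325 + (-0.25)·175 = 102.50
  d_A = (-0.05)·375 + (-0.40)·100 + (+0.00)·325 + (+0.90)·175 = 98.75

d_A = 98.75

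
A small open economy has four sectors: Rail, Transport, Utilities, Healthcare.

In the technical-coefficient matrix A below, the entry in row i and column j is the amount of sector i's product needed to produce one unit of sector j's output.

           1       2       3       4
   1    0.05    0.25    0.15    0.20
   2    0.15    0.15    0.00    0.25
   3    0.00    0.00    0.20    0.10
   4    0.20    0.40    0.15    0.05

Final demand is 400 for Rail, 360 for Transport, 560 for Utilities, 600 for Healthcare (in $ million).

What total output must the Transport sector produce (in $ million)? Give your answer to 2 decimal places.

x_2 = 1053.38

I − A =
  [   0.95    -0.25    -0.15    -0.20]
  [  -0.15     0.85     0.00    -0.25]
  [   0.00     0.00     0.80    -0.10]
  [  -0.20    -0.40    -0.15     0.95]
Compute the cofactors C_ij = (−1)^(i+j)·(3×3 minor ij) of I−A; the adjugate is their transpose:
adj(I−A) = Cᵀ =
  [ 0.55325   0.25625   0.14100   0.19875]
  [ 0.15175   0.67275   0.06900   0.21625]
  [ 0.02300   0.04300   0.57800   0.07700]
  [ 0.18400   0.34400   0.15000   0.61600]
det(I−A) = Σ_j (I−A)_1j·C_1j = (0.95)(0.55325) + (-0.25)(0.15175) + (-0.15)(0.02300) + (-0.20)(0.18400) = 0.4474
(I − A)⁻¹ = adj(I−A) / det(I−A) ≈
  [   1.2366     0.5728     0.3152     0.4442]
  [   0.3392     1.5037     0.1542     0.4833]
  [   0.0514     0.0961     1.2919     0.1721]
  [   0.4113     0.7689     0.3353     1.3768]
x = (I − A)⁻¹ d = adj(I−A)·d / det(I−A), with det(I−A) = 0.4474:
  x_1 = (0.55325·400 + 0.25625·360 + 0.14100·560 + 0.19875·600) / 0.4474 = 511.76 / 0.4474 ≈ 1143.85
  x_2 = (0.15175·400 + 0.67275·360 + 0.06900·560 + 0.21625·600) / 0.4474 = 471.28 / 0.4474 ≈ 1053.38
  x_3 = (0.02300·400 + 0.04300·360 + 0.57800·560 + 0.07700·600) / 0.4474 = 394.56 / 0.4474 ≈ 881.90
  x_4 = (0.18400·400 + 0.34400·360 + 0.15000·560 + 0.61600·600) / 0.4474 = 651.04 / 0.4474 ≈ 1455.16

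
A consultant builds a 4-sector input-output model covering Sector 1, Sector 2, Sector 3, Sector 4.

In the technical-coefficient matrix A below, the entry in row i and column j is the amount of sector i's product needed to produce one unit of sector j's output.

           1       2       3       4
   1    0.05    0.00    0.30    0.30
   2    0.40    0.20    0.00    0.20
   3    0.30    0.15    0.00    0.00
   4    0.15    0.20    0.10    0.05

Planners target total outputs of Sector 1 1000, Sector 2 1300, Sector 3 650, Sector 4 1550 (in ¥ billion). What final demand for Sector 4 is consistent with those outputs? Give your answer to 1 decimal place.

d_4 = 997.5

I − A =
  [   0.95     0.00    -0.30    -0.30]
  [  -0.40     0.80     0.00    -0.20]
  [  -0.30    -0.15     1.00     0.00]
  [  -0.15    -0.20    -0.10     0.95]
d = (I − A) x:
  d_1 = (+0.95)·1000 + (+0.00)·1300 + (-0.30)·650 + (-0.30)·1550 = 290.0
  d_2 = (-0.40)·1000 + (+0.80)·1300 + (+0.00)·650 + (-0.20)·1550 = 330.0
  d_3 = (-0.30)·1000 + (-0.15)·1300 + (+1.00)·650 + (+0.00)·1550 = 155.0
  d_4 = (-0.15)·1000 + (-0.20)·1300 + (-0.10)·650 + (+0.95)·1550 = 997.5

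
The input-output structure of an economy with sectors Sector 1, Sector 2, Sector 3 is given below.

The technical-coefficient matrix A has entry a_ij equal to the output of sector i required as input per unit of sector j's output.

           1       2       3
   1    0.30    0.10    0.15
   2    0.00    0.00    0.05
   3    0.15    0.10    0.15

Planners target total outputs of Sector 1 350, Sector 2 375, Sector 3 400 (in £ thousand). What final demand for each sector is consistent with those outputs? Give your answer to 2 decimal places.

d_1 = 147.50, d_2 = 355.00, d_3 = 250.00

I − A =
  [   0.70    -0.10    -0.15]
  [   0.00     1.00    -0.05]
  [  -0.15    -0.10     0.85]
d = (I − A) x:
  d_1 = (+0.70)·350 + (-0.10)·375 + (-0.15)·400 = 147.50
  d_2 = (+0.00)·350 + (+1.00)·375 + (-0.05)·400 = 355.00
  d_3 = (-0.15)·350 + (-0.10)·375 + (+0.85)·400 = 250.00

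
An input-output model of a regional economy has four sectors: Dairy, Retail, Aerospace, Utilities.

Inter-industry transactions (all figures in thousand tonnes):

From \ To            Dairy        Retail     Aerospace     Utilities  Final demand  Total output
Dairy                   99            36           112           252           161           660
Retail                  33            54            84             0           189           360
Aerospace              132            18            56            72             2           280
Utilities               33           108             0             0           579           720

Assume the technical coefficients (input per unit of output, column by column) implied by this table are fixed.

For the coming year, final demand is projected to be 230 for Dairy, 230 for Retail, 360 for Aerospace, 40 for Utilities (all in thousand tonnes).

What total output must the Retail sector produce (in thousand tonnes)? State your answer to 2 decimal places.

Technical coefficients a_ij = z_ij / X_j:
  a_11 = 99/660 = 0.15, a_21 = 33/660 = 0.05, a_31 = 132/660 = 0.20, a_41 = 33/660 = 0.05
  a_12 = 36/360 = 0.10, a_22 = 54/360 = 0.15, a_32 = 18/360 = 0.05, a_42 = 108/360 = 0.30
  a_13 = 112/280 = 0.40, a_23 = 84/280 = 0.30, a_33 = 56/280 = 0.20, a_43 = 0/280 = 0.00
  a_14 = 252/720 = 0.35, a_24 = 0/720 = 0.00, a_34 = 72/720 = 0.10, a_44 = 0/720 = 0.00
I − A =
  [   0.85    -0.10    -0.40    -0.35]
  [  -0.05     0.85    -0.30     0.00]
  [  -0.20    -0.05     0.80    -0.10]
  [  -0.05    -0.30     0.00     1.00]
Compute the cofactors C_ij = (−1)^(i+j)·(3×3 minor ij) of I−A; the adjugate is their transpose:
adj(I−A) = Cᵀ =
  [ 0.656000   0.196000   0.401500   0.269750]
  [ 0.101500   0.584000   0.269750   0.062500]
  [ 0.178250   0.108625   0.697375   0.132125]
  [ 0.063250   0.185000   0.101000   0.486250]
det(I−A) = Σ_j (I−A)_1j·C_1j = (0.85)(0.656000) + (-0.10)(0.101500) + (-0.40)(0.178250) + (-0.35)(0.063250) = 0.4540125
(I − A)⁻¹ = adj(I−A) / det(I−A) ≈
  [   1.4449     0.4317     0.8843     0.5941]
  [   0.2236     1.2863     0.5941     0.1377]
  [   0.3926     0.2393     1.5360     0.2910]
  [   0.1393     0.4075     0.2225     1.0710]
x = (I − A)⁻¹ d = adj(I−A)·d / det(I−A), with det(I−A) = 0.4540125:
  x_1 = (0.656000·230 + 0.196000·230 + 0.401500·360 + 0.269750·40) / 0.4540125 = 351.29 / 0.4540125 ≈ 773.75
  x_2 = (0.101500·230 + 0.584000·230 + 0.269750·360 + 0.062500·40) / 0.4540125 = 257.275 / 0.4540125 ≈ 566.67
  x_3 = (0.178250·230 + 0.108625·230 + 0.697375·360 + 0.132125·40) / 0.4540125 = 322.32125 / 0.4540125 ≈ 709.94
  x_4 = (0.063250·230 + 0.185000·230 + 0.101000·360 + 0.486250·40) / 0.4540125 = 112.9075 / 0.4540125 ≈ 248.69

x_2 = 566.67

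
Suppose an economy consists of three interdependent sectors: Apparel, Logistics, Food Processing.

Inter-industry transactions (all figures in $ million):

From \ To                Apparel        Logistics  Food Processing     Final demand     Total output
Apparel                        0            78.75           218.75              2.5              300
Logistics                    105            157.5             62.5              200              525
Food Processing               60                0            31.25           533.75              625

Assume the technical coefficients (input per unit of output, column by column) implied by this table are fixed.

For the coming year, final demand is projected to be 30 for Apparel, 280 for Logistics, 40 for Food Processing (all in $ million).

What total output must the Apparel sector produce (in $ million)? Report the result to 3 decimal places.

x_1 = 124.750

Technical coefficients a_ij = z_ij / X_j:
  a_11 = 0/300 = 0.00, a_21 = 105/300 = 0.35, a_31 = 60/300 = 0.20
  a_12 = 78.75/525 = 0.15, a_22 = 157.5/525 = 0.30, a_32 = 0/525 = 0.00
  a_13 = 218.75/625 = 0.35, a_23 = 62.5/625 = 0.10, a_33 = 31.25/625 = 0.05
I − A =
  [   1.00    -0.15    -0.35]
  [  -0.35     0.70    -0.10]
  [  -0.20     0.00     0.95]
Cofactors of I−A, C_ij = (−1)^(i+j)·(minor ij) (rows/columns in the sector order above):
  C_11 = (0.70)(0.95) − (-0.10)(0.00) = 0.6650
  C_12 = −[(-0.35)(0.95) − (-0.10)(-0.20)] = 0.3525
  C_13 = (-0.35)(0.00) − (0.70)(-0.20) = 0.1400
  C_21 = −[(-0.15)(0.95) − (-0.35)(0.00)] = 0.1425
  C_22 = (1.00)(0.95) − (-0.35)(-0.20) = 0.8800
  C_23 = −[(1.00)(0.00) − (-0.15)(-0.20)] = 0.0300
  C_31 = (-0.15)(-0.10) − (-0.35)(0.70) = 0.2600
  C_32 = −[(1.00)(-0.10) − (-0.35)(-0.35)] = 0.2225
  C_33 = (1.00)(0.70) − (-0.15)(-0.35) = 0.6475
det(I−A) = Σ_j (I−A)_1j·C_1j = (1.00)(0.6650) + (-0.15)(0.3525) + (-0.35)(0.1400) = 0.563125
adj(I−A) = Cᵀ =
  [ 0.6650   0.1425   0.2600]
  [ 0.3525   0.8800   0.2225]
  [ 0.1400   0.0300   0.6475]
(I − A)⁻¹ = adj(I−A) / det(I−A) ≈
  [   1.1809     0.2531     0.4617]
  [   0.6260     1.5627     0.3951]
  [   0.2486     0.0533     1.1498]
x = (I − A)⁻¹ d = adj(I−A)·d / det(I−A), with det(I−A) = 0.563125:
  x_1 = (0.6650·30 + 0.1425·280 + 0.2600·40) / 0.563125 = 70.25 / 0.563125 ≈ 124.750
  x_2 = (0.3525·30 + 0.8800·280 + 0.2225·40) / 0.563125 = 265.875 / 0.563125 ≈ 472.142
  x_3 = (0.1400·30 + 0.0300·280 + 0.6475·40) / 0.563125 = 38.50 / 0.563125 ≈ 68.368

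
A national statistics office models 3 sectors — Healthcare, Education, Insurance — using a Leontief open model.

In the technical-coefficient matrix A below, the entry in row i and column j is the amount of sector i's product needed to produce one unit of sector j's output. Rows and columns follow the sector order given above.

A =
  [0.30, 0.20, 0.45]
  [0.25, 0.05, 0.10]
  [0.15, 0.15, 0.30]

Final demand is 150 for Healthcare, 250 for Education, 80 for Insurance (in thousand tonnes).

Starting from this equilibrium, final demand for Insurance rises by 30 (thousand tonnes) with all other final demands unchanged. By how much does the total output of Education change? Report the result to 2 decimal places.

I − A =
  [   0.70    -0.20    -0.45]
  [  -0.25     0.95    -0.10]
  [  -0.15    -0.15     0.70]
Cofactors of I−A, C_ij = (−1)^(i+j)·(minor ij) (rows/columns in the sector order above):
  C_11 = (0.95)(0.70) − (-0.10)(-0.15) = 0.6500
  C_12 = −[(-0.25)(0.70) − (-0.10)(-0.15)] = 0.1900
  C_13 = (-0.25)(-0.15) − (0.95)(-0.15) = 0.1800
  C_21 = −[(-0.20)(0.70) − (-0.45)(-0.15)] = 0.2075
  C_22 = (0.70)(0.70) − (-0.45)(-0.15) = 0.4225
  C_23 = −[(0.70)(-0.15) − (-0.20)(-0.15)] = 0.1350
  C_31 = (-0.20)(-0.10) − (-0.45)(0.95) = 0.4475
  C_32 = −[(0.70)(-0.10) − (-0.45)(-0.25)] = 0.1825
  C_33 = (0.70)(0.95) − (-0.20)(-0.25) = 0.6150
det(I−A) = Σ_j (I−A)_1j·C_1j = (0.70)(0.6500) + (-0.20)(0.1900) + (-0.45)(0.1800) = 0.3360
adj(I−A) = Cᵀ =
  [ 0.6500   0.2075   0.4475]
  [ 0.1900   0.4225   0.1825]
  [ 0.1800   0.1350   0.6150]
(I − A)⁻¹ = adj(I−A) / det(I−A) ≈
  [   1.9345     0.6176     1.3318]
  [   0.5655     1.2574     0.5432]
  [   0.5357     0.4018     1.8304]
Δx = (I − A)⁻¹ Δd with Δd having +30 in the Insurance component and 0 elsewhere.
So Δx_2 = L_23 · (+30), where L_23 = adj(I−A)_23 / det(I−A) = 0.1825 / 0.3360.
Δx_2 = 0.1825 × (+30) / 0.3360 = 5.475 / 0.3360 ≈ 16.29.

Δx_2 = 16.29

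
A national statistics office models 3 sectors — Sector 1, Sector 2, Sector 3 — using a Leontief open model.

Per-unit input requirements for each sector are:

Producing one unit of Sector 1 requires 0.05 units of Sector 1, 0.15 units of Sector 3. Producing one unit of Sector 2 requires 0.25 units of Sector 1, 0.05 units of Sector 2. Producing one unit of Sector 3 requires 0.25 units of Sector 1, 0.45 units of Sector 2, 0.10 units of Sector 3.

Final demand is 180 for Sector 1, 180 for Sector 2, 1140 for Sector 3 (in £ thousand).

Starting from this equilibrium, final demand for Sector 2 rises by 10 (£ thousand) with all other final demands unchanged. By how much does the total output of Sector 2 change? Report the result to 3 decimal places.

I − A =
  [   0.95    -0.25    -0.25]
  [   0.00     0.95    -0.45]
  [  -0.15     0.00     0.90]
Cofactors of I−A, C_ij = (−1)^(i+j)·(minor ij) (rows/columns in the sector order above):
  C_11 = (0.95)(0.90) − (-0.45)(0.00) = 0.8550
  C_12 = −[(0.00)(0.90) − (-0.45)(-0.15)] = 0.0675
  C_13 = (0.00)(0.00) − (0.95)(-0.15) = 0.1425
  C_21 = −[(-0.25)(0.90) − (-0.25)(0.00)] = 0.2250
  C_22 = (0.95)(0.90) − (-0.25)(-0.15) = 0.8175
  C_23 = −[(0.95)(0.00) − (-0.25)(-0.15)] = 0.0375
  C_31 = (-0.25)(-0.45) − (-0.25)(0.95) = 0.3500
  C_32 = −[(0.95)(-0.45) − (-0.25)(0.00)] = 0.4275
  C_33 = (0.95)(0.95) − (-0.25)(0.00) = 0.9025
det(I−A) = Σ_j (I−A)_1j·C_1j = (0.95)(0.8550) + (-0.25)(0.0675) + (-0.25)(0.1425) = 0.75975
adj(I−A) = Cᵀ =
  [ 0.8550   0.2250   0.3500]
  [ 0.0675   0.8175   0.4275]
  [ 0.1425   0.0375   0.9025]
(I − A)⁻¹ = adj(I−A) / det(I−A) ≈
  [   1.1254     0.2962     0.4607]
  [   0.0888     1.0760     0.5627]
  [   0.1876     0.0494     1.1879]
Δx = (I − A)⁻¹ Δd with Δd having +10 in the Sector 2 component and 0 elsewhere.
So Δx_2 = L_22 · (+10), where L_22 = adj(I−A)_22 / det(I−A) = 0.8175 / 0.75975.
Δx_2 = 0.8175 × (+10) / 0.75975 = 8.175 / 0.75975 ≈ 10.760.

Δx_2 = 10.760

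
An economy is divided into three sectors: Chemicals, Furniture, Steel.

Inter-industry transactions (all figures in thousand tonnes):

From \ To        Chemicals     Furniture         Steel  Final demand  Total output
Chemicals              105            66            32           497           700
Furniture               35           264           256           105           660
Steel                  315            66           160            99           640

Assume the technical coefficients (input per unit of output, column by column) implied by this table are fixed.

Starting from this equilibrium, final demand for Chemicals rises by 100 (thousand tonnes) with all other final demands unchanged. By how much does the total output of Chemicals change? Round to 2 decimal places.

Technical coefficients a_ij = z_ij / X_j:
  a_11 = 105/700 = 0.15, a_21 = 35/700 = 0.05, a_31 = 315/700 = 0.45
  a_12 = 66/660 = 0.10, a_22 = 264/660 = 0.40, a_32 = 66/660 = 0.10
  a_13 = 32/640 = 0.05, a_23 = 256/640 = 0.40, a_33 = 160/640 = 0.25
I − A =
  [   0.85    -0.10    -0.05]
  [  -0.05     0.60    -0.40]
  [  -0.45    -0.10     0.75]
Cofactors of I−A, C_ij = (−1)^(i+j)·(minor ij) (rows/columns in the sector order above):
  C_11 = (0.60)(0.75) − (-0.40)(-0.10) = 0.4100
  C_12 = −[(-0.05)(0.75) − (-0.40)(-0.45)] = 0.2175
  C_13 = (-0.05)(-0.10) − (0.60)(-0.45) = 0.2750
  C_21 = −[(-0.10)(0.75) − (-0.05)(-0.10)] = 0.0800
  C_22 = (0.85)(0.75) − (-0.05)(-0.45) = 0.6150
  C_23 = −[(0.85)(-0.10) − (-0.10)(-0.45)] = 0.1300
  C_31 = (-0.10)(-0.40) − (-0.05)(0.60) = 0.0700
  C_32 = −[(0.85)(-0.40) − (-0.05)(-0.05)] = 0.3425
  C_33 = (0.85)(0.60) − (-0.10)(-0.05) = 0.5050
det(I−A) = Σ_j (I−A)_1j·C_1j = (0.85)(0.4100) + (-0.10)(0.2175) + (-0.05)(0.2750) = 0.3130
adj(I−A) = Cᵀ =
  [ 0.4100   0.0800   0.0700]
  [ 0.2175   0.6150   0.3425]
  [ 0.2750   0.1300   0.5050]
(I − A)⁻¹ = adj(I−A) / det(I−A) ≈
  [   1.3099     0.2556     0.2236]
  [   0.6949     1.9649     1.0942]
  [   0.8786     0.4153     1.6134]
Δx = (I − A)⁻¹ Δd with Δd having +100 in the Chemicals component and 0 elsewhere.
So Δx_1 = L_11 · (+100), where L_11 = adj(I−A)_11 / det(I−A) = 0.4100 / 0.3130.
Δx_1 = 0.4100 × (+100) / 0.3130 = 41.00 / 0.3130 ≈ 130.99.

Δx_1 = 130.99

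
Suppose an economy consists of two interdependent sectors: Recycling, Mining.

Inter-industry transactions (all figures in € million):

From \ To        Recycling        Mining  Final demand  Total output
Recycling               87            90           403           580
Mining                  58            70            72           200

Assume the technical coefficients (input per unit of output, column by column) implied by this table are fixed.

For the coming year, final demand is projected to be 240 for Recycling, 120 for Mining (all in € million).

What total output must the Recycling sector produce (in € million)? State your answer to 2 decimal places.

Technical coefficients a_ij = z_ij / X_j:
  a_RR = 87/580 = 0.15, a_MR = 58/580 = 0.10
  a_RM = 90/200 = 0.45, a_MM = 70/200 = 0.35
I − A =
  [   0.85    -0.45]
  [  -0.10     0.65]
det(I−A) = (0.85)(0.65) − (-0.45)(-0.10) = 0.5075
adj(I−A) = [[0.65, 0.45], [0.10, 0.85]]
(I − A)⁻¹ = adj(I−A) / det(I−A) ≈
  [   1.2808     0.8867]
  [   0.1970     1.6749]
x = (I − A)⁻¹ d = adj(I−A)·d / det(I−A), with det(I−A) = 0.5075:
  x_R = (0.65·240 + 0.45·120) / 0.5075 = 210.00 / 0.5075 ≈ 413.79
  x_M = (0.10·240 + 0.85·120) / 0.5075 = 126.00 / 0.5075 ≈ 248.28

x_R = 413.79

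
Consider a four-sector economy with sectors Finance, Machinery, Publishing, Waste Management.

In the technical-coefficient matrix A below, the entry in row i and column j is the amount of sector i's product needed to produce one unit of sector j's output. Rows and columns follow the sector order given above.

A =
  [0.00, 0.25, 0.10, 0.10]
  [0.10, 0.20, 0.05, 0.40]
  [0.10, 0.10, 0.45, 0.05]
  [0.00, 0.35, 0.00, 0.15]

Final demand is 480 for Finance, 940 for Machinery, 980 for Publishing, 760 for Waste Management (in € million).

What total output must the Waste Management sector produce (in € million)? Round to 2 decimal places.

x_W = 1924.17

I − A =
  [   1.00    -0.25    -0.10    -0.10]
  [  -0.10     0.80    -0.05    -0.40]
  [  -0.10    -0.10     0.55    -0.05]
  [   0.00    -0.35     0.00     0.85]
Compute the cofactors C_ij = (−1)^(i+j)·(3×3 minor ij) of I−A; the adjugate is their transpose:
adj(I−A) = Cᵀ =
  [ 0.291875   0.146375   0.066375   0.107125]
  [ 0.051000   0.459000   0.051000   0.225000]
  [ 0.064250   0.127250   0.515250   0.097750]
  [ 0.021000   0.189000   0.021000   0.411000]
det(I−A) = Σ_j (I−A)_1j·C_1j = (1.00)(0.291875) + (-0.25)(0.051000) + (-0.10)(0.064250) + (-0.10)(0.021000) = 0.2706
(I − A)⁻¹ = adj(I−A) / det(I−A) ≈
  [   1.0786     0.5409     0.2453     0.3959]
  [   0.1885     1.6962     0.1885     0.8315]
  [   0.2374     0.4703     1.9041     0.3612]
  [   0.0776     0.6984     0.0776     1.5188]
x = (I − A)⁻¹ d = adj(I−A)·d / det(I−A), with det(I−A) = 0.2706:
  x_F = (0.291875·480 + 0.146375·940 + 0.066375·980 + 0.107125·760) / 0.2706 = 424.155 / 0.2706 ≈ 1567.46
  x_M = (0.051000·480 + 0.459000·940 + 0.051000·980 + 0.225000·760) / 0.2706 = 676.92 / 0.2706 ≈ 2501.55
  x_P = (0.064250·480 + 0.127250·940 + 0.515250·980 + 0.097750·760) / 0.2706 = 729.69 / 0.2706 ≈ 2696.56
  x_W = (0.021000·480 + 0.189000·940 + 0.021000·980 + 0.411000·760) / 0.2706 = 520.68 / 0.2706 ≈ 1924.17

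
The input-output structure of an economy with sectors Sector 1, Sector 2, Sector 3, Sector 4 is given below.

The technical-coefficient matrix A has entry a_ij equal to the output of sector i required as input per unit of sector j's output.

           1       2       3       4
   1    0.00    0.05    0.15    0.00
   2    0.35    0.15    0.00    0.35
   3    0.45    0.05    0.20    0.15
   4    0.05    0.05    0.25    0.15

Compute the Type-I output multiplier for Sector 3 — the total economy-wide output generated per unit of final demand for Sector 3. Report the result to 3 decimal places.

m_3 = 2.489

I − A =
  [   1.00    -0.05    -0.15     0.00]
  [  -0.35     0.85     0.00    -0.35]
  [  -0.45    -0.05     0.80    -0.15]
  [  -0.05    -0.05    -0.25     0.85]
Compute the cofactors C_ij = (−1)^(i+j)·(3×3 minor ij) of I−A; the adjugate is their transpose:
adj(I−A) = Cᵀ =
  [ 0.527750   0.039625   0.110125   0.035750]
  [ 0.278250   0.584000   0.134750   0.264250]
  [ 0.342000   0.069500   0.689250   0.150250]
  [ 0.148000   0.057125   0.217125   0.606000]
det(I−A) = Σ_j (I−A)_1j·C_1j = (1.00)(0.527750) + (-0.05)(0.278250) + (-0.15)(0.342000) + (0.00)(0.148000) = 0.4625375
(I − A)⁻¹ = adj(I−A) / det(I−A) ≈
  [   1.1410     0.0857     0.2381     0.0773]
  [   0.6016     1.2626     0.2913     0.5713]
  [   0.7394     0.1503     1.4901     0.3248]
  [   0.3200     0.1235     0.4694     1.3102]
The output multiplier for sector j is the column-j sum of the Leontief inverse (I − A)⁻¹ = adj(I−A) / det(I−A).
Column 3 of adj(I−A): (0.110125, 0.134750, 0.689250, 0.217125); det(I−A) = 0.4625375.
m_3 = (0.110125 + 0.134750 + 0.689250 + 0.217125) / 0.4625375 = 1.15125 / 0.4625375 ≈ 2.489.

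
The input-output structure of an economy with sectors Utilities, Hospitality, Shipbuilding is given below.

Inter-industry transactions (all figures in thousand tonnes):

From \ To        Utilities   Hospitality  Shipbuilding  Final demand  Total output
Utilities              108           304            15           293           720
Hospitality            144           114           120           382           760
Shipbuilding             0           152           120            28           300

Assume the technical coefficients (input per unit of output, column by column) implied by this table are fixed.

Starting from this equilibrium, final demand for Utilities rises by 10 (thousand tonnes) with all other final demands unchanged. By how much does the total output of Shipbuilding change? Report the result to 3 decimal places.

Technical coefficients a_ij = z_ij / X_j:
  a_11 = 108/720 = 0.15, a_21 = 144/720 = 0.20, a_31 = 0/720 = 0.00
  a_12 = 304/760 = 0.40, a_22 = 114/760 = 0.15, a_32 = 152/760 = 0.20
  a_13 = 15/300 = 0.05, a_23 = 120/300 = 0.40, a_33 = 120/300 = 0.40
I − A =
  [   0.85    -0.40    -0.05]
  [  -0.20     0.85    -0.40]
  [   0.00    -0.20     0.60]
Cofactors of I−A, C_ij = (−1)^(i+j)·(minor ij) (rows/columns in the sector order above):
  C_11 = (0.85)(0.60) − (-0.40)(-0.20) = 0.4300
  C_12 = −[(-0.20)(0.60) − (-0.40)(0.00)] = 0.1200
  C_13 = (-0.20)(-0.20) − (0.85)(0.00) = 0.0400
  C_21 = −[(-0.40)(0.60) − (-0.05)(-0.20)] = 0.2500
  C_22 = (0.85)(0.60) − (-0.05)(0.00) = 0.5100
  C_23 = −[(0.85)(-0.20) − (-0.40)(0.00)] = 0.1700
  C_31 = (-0.40)(-0.40) − (-0.05)(0.85) = 0.2025
  C_32 = −[(0.85)(-0.40) − (-0.05)(-0.20)] = 0.3500
  C_33 = (0.85)(0.85) − (-0.40)(-0.20) = 0.6425
det(I−A) = Σ_j (I−A)_1j·C_1j = (0.85)(0.4300) + (-0.40)(0.1200) + (-0.05)(0.0400) = 0.3155
adj(I−A) = Cᵀ =
  [ 0.4300   0.2500   0.2025]
  [ 0.1200   0.5100   0.3500]
  [ 0.0400   0.1700   0.6425]
(I − A)⁻¹ = adj(I−A) / det(I−A) ≈
  [   1.3629     0.7924     0.6418]
  [   0.3803     1.6165     1.1094]
  [   0.1268     0.5388     2.0365]
Δx = (I − A)⁻¹ Δd with Δd having +10 in the Utilities component and 0 elsewhere.
So Δx_3 = L_31 · (+10), where L_31 = adj(I−A)_31 / det(I−A) = 0.0400 / 0.3155.
Δx_3 = 0.0400 × (+10) / 0.3155 = 0.40 / 0.3155 ≈ 1.268.

Δx_3 = 1.268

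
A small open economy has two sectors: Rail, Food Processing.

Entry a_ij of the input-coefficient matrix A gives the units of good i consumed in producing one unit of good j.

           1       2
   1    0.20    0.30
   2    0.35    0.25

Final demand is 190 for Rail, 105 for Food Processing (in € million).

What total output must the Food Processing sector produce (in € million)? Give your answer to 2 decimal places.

I − A =
  [   0.80    -0.30]
  [  -0.35     0.75]
det(I−A) = (0.80)(0.75) − (-0.30)(-0.35) = 0.4950
adj(I−A) = [[0.75, 0.30], [0.35, 0.80]]
(I − A)⁻¹ = adj(I−A) / det(I−A) ≈
  [   1.5152     0.6061]
  [   0.7071     1.6162]
x = (I − A)⁻¹ d = adj(I−A)·d / det(I−A), with det(I−A) = 0.4950:
  x_1 = (0.75·190 + 0.30·105) / 0.4950 = 174.00 / 0.4950 ≈ 351.52
  x_2 = (0.35·190 + 0.80·105) / 0.4950 = 150.50 / 0.4950 ≈ 304.04

x_2 = 304.04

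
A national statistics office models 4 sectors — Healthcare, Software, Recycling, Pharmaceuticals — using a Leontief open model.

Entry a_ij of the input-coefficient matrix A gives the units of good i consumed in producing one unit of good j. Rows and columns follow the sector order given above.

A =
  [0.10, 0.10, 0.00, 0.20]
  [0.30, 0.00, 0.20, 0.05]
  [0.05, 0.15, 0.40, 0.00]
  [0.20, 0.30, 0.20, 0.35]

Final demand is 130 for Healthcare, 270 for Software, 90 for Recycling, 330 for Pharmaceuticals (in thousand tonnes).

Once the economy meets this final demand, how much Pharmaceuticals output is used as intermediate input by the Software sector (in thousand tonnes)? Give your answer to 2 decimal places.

I − A =
  [   0.90    -0.10     0.00    -0.20]
  [  -0.30     1.00    -0.20    -0.05]
  [  -0.05    -0.15     0.60     0.00]
  [  -0.20    -0.30    -0.20     0.65]
Compute the cofactors C_ij = (−1)^(i+j)·(3×3 minor ij) of I−A; the adjugate is their transpose:
adj(I−A) = Cᵀ =
  [ 0.3600   0.0810   0.0660   0.1170]
  [ 0.1300   0.3250   0.1300   0.0650]
  [ 0.0625   0.0880   0.4930   0.0260]
  [ 0.1900   0.2020   0.2320   0.4940]
det(I−A) = Σ_j (I−A)_1j·C_1j = (0.90)(0.3600) + (-0.10)(0.1300) + (0.00)(0.0625) + (-0.20)(0.1900) = 0.2730
(I − A)⁻¹ = adj(I−A) / det(I−A) ≈
  [   1.3187     0.2967     0.2418     0.4286]
  [   0.4762     1.1905     0.4762     0.2381]
  [   0.2289     0.3223     1.8059     0.0952]
  [   0.6960     0.7399     0.8498     1.8095]
First solve x = (I − A)⁻¹ d = adj(I−A)·d / det(I−A); in particular x_S = (0.1300·130 + 0.3250·270 + 0.1300·90 + 0.0650·330) / 0.2730 = 137.80 / 0.2730 ≈ 504.7619.
Intermediate flow from P to S: z_PS = a_PS · x_S = 0.30 × 137.80 / 0.2730 = 41.34 / 0.2730 ≈ 151.43.

z_PS = 151.43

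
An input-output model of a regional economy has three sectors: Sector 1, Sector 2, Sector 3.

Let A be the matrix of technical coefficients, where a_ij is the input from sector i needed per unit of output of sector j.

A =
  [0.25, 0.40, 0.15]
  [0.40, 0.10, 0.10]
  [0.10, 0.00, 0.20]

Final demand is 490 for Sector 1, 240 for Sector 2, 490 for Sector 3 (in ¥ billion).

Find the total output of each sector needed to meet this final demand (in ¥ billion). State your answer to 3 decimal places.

x_1 = 1306.337, x_2 = 933.460, x_3 = 775.792

I − A =
  [   0.75    -0.40    -0.15]
  [  -0.40     0.90    -0.10]
  [  -0.10     0.00     0.80]
Cofactors of I−A, C_ij = (−1)^(i+j)·(minor ij) (rows/columns in the sector order above):
  C_11 = (0.90)(0.80) − (-0.10)(0.00) = 0.7200
  C_12 = −[(-0.40)(0.80) − (-0.10)(-0.10)] = 0.3300
  C_13 = (-0.40)(0.00) − (0.90)(-0.10) = 0.0900
  C_21 = −[(-0.40)(0.80) − (-0.15)(0.00)] = 0.3200
  C_22 = (0.75)(0.80) − (-0.15)(-0.10) = 0.5850
  C_23 = −[(0.75)(0.00) − (-0.40)(-0.10)] = 0.0400
  C_31 = (-0.40)(-0.10) − (-0.15)(0.90) = 0.1750
  C_32 = −[(0.75)(-0.10) − (-0.15)(-0.40)] = 0.1350
  C_33 = (0.75)(0.90) − (-0.40)(-0.40) = 0.5150
det(I−A) = Σ_j (I−A)_1j·C_1j = (0.75)(0.7200) + (-0.40)(0.3300) + (-0.15)(0.0900) = 0.3945
adj(I−A) = Cᵀ =
  [ 0.7200   0.3200   0.1750]
  [ 0.3300   0.5850   0.1350]
  [ 0.0900   0.0400   0.5150]
(I − A)⁻¹ = adj(I−A) / det(I−A) ≈
  [   1.8251     0.8112     0.4436]
  [   0.8365     1.4829     0.3422]
  [   0.2281     0.1014     1.3054]
x = (I − A)⁻¹ d = adj(I−A)·d / det(I−A), with det(I−A) = 0.3945:
  x_1 = (0.7200·490 + 0.3200·240 + 0.1750·490) / 0.3945 = 515.35 / 0.3945 ≈ 1306.337
  x_2 = (0.3300·490 + 0.5850·240 + 0.1350·490) / 0.3945 = 368.25 / 0.3945 ≈ 933.460
  x_3 = (0.0900·490 + 0.0400·240 + 0.5150·490) / 0.3945 = 306.05 / 0.3945 ≈ 775.792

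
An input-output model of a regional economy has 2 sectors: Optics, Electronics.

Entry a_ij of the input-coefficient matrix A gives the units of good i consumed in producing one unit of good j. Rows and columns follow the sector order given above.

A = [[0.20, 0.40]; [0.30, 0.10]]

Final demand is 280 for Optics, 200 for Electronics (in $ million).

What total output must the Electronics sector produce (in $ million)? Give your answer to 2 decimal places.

x_E = 406.67

I − A =
  [   0.80    -0.40]
  [  -0.30     0.90]
det(I−A) = (0.80)(0.90) − (-0.40)(-0.30) = 0.6000
adj(I−A) = [[0.90, 0.40], [0.30, 0.80]]
(I − A)⁻¹ = adj(I−A) / det(I−A) ≈
  [   1.5000     0.6667]
  [   0.5000     1.3333]
x = (I − A)⁻¹ d = adj(I−A)·d / det(I−A), with det(I−A) = 0.6000:
  x_O = (0.90·280 + 0.40·200) / 0.6000 = 332.00 / 0.6000 ≈ 553.33
  x_E = (0.30·280 + 0.80·200) / 0.6000 = 244.00 / 0.6000 ≈ 406.67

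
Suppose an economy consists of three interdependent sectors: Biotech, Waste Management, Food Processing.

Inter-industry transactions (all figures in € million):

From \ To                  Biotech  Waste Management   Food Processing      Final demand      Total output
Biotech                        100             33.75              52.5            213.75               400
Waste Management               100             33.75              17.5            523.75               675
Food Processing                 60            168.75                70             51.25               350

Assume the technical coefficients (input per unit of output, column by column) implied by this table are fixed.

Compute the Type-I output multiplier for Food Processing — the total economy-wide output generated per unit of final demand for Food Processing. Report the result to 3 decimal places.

m_F = 1.771

Technical coefficients a_ij = z_ij / X_j:
  a_BB = 100/400 = 0.25, a_WB = 100/400 = 0.25, a_FB = 60/400 = 0.15
  a_BW = 33.75/675 = 0.05, a_WW = 33.75/675 = 0.05, a_FW = 168.75/675 = 0.25
  a_BF = 52.5/350 = 0.15, a_WF = 17.5/350 = 0.05, a_FF = 70/350 = 0.20
I − A =
  [   0.75    -0.05    -0.15]
  [  -0.25     0.95    -0.05]
  [  -0.15    -0.25     0.80]
Cofactors of I−A, C_ij = (−1)^(i+j)·(minor ij) (rows/columns in the sector order above):
  C_11 = (0.95)(0.80) − (-0.05)(-0.25) = 0.7475
  C_12 = −[(-0.25)(0.80) − (-0.05)(-0.15)] = 0.2075
  C_13 = (-0.25)(-0.25) − (0.95)(-0.15) = 0.2050
  C_21 = −[(-0.05)(0.80) − (-0.15)(-0.25)] = 0.0775
  C_22 = (0.75)(0.80) − (-0.15)(-0.15) = 0.5775
  C_23 = −[(0.75)(-0.25) − (-0.05)(-0.15)] = 0.1950
  C_31 = (-0.05)(-0.05) − (-0.15)(0.95) = 0.1450
  C_32 = −[(0.75)(-0.05) − (-0.15)(-0.25)] = 0.0750
  C_33 = (0.75)(0.95) − (-0.05)(-0.25) = 0.7000
det(I−A) = Σ_j (I−A)_1j·C_1j = (0.75)(0.7475) + (-0.05)(0.2075) + (-0.15)(0.2050) = 0.5195
adj(I−A) = Cᵀ =
  [ 0.7475   0.0775   0.1450]
  [ 0.2075   0.5775   0.0750]
  [ 0.2050   0.1950   0.7000]
(I − A)⁻¹ = adj(I−A) / det(I−A) ≈
  [   1.4389     0.1492     0.2791]
  [   0.3994     1.1116     0.1444]
  [   0.3946     0.3754     1.3474]
The output multiplier for sector j is the column-j sum of the Leontief inverse (I − A)⁻¹ = adj(I−A) / det(I−A).
Column F of adj(I−A): (0.1450, 0.0750, 0.7000); det(I−A) = 0.5195.
m_F = (0.1450 + 0.0750 + 0.7000) / 0.5195 = 0.92 / 0.5195 ≈ 1.771.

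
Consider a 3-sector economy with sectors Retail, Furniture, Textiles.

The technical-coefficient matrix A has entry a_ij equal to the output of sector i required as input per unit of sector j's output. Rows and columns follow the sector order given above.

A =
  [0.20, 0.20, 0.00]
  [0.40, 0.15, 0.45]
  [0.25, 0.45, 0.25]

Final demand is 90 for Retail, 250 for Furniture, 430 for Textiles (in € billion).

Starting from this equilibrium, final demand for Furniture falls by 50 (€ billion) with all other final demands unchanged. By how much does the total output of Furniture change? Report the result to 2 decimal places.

I − A =
  [   0.80    -0.20     0.00]
  [  -0.40     0.85    -0.45]
  [  -0.25    -0.45     0.75]
Cofactors of I−A, C_ij = (−1)^(i+j)·(minor ij) (rows/columns in the sector order above):
  C_11 = (0.85)(0.75) − (-0.45)(-0.45) = 0.4350
  C_12 = −[(-0.40)(0.75) − (-0.45)(-0.25)] = 0.4125
  C_13 = (-0.40)(-0.45) − (0.85)(-0.25) = 0.3925
  C_21 = −[(-0.20)(0.75) − (0.00)(-0.45)] = 0.1500
  C_22 = (0.80)(0.75) − (0.00)(-0.25) = 0.6000
  C_23 = −[(0.80)(-0.45) − (-0.20)(-0.25)] = 0.4100
  C_31 = (-0.20)(-0.45) − (0.00)(0.85) = 0.0900
  C_32 = −[(0.80)(-0.45) − (0.00)(-0.40)] = 0.3600
  C_33 = (0.80)(0.85) − (-0.20)(-0.40) = 0.6000
det(I−A) = Σ_j (I−A)_1j·C_1j = (0.80)(0.4350) + (-0.20)(0.4125) + (0.00)(0.3925) = 0.2655
adj(I−A) = Cᵀ =
  [ 0.4350   0.1500   0.0900]
  [ 0.4125   0.6000   0.3600]
  [ 0.3925   0.4100   0.6000]
(I − A)⁻¹ = adj(I−A) / det(I−A) ≈
  [   1.6384     0.5650     0.3390]
  [   1.5537     2.2599     1.3559]
  [   1.4783     1.5443     2.2599]
Δx = (I − A)⁻¹ Δd with Δd having -50 in the Furniture component and 0 elsewhere.
So Δx_2 = L_22 · (-50), where L_22 = adj(I−A)_22 / det(I−A) = 0.6000 / 0.2655.
Δx_2 = 0.6000 × (-50) / 0.2655 = -30.00 / 0.2655 ≈ -112.99.

Δx_2 = -112.99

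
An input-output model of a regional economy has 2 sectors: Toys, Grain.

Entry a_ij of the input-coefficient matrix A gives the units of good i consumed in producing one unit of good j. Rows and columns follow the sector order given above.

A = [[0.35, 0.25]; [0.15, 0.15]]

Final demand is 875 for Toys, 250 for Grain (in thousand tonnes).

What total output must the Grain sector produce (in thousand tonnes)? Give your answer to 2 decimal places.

I − A =
  [   0.65    -0.25]
  [  -0.15     0.85]
det(I−A) = (0.65)(0.85) − (-0.25)(-0.15) = 0.5150
adj(I−A) = [[0.85, 0.25], [0.15, 0.65]]
(I − A)⁻¹ = adj(I−A) / det(I−A) ≈
  [   1.6505     0.4854]
  [   0.2913     1.2621]
x = (I − A)⁻¹ d = adj(I−A)·d / det(I−A), with det(I−A) = 0.5150:
  x_T = (0.85·875 + 0.25·250) / 0.5150 = 806.25 / 0.5150 ≈ 1565.53
  x_G = (0.15·875 + 0.65·250) / 0.5150 = 293.75 / 0.5150 ≈ 570.39

x_G = 570.39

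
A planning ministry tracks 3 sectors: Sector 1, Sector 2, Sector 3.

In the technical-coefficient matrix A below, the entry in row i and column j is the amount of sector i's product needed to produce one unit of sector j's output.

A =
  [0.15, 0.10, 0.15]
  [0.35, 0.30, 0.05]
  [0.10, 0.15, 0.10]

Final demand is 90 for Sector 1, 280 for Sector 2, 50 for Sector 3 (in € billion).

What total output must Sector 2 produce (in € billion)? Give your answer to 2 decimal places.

x_2 = 508.72

I − A =
  [   0.85    -0.10    -0.15]
  [  -0.35     0.70    -0.05]
  [  -0.10    -0.15     0.90]
Cofactors of I−A, C_ij = (−1)^(i+j)·(minor ij) (rows/columns in the sector order above):
  C_11 = (0.70)(0.90) − (-0.05)(-0.15) = 0.6225
  C_12 = −[(-0.35)(0.90) − (-0.05)(-0.10)] = 0.3200
  C_13 = (-0.35)(-0.15) − (0.70)(-0.10) = 0.1225
  C_21 = −[(-0.10)(0.90) − (-0.15)(-0.15)] = 0.1125
  C_22 = (0.85)(0.90) − (-0.15)(-0.10) = 0.7500
  C_23 = −[(0.85)(-0.15) − (-0.10)(-0.10)] = 0.1375
  C_31 = (-0.10)(-0.05) − (-0.15)(0.70) = 0.1100
  C_32 = −[(0.85)(-0.05) − (-0.15)(-0.35)] = 0.0950
  C_33 = (0.85)(0.70) − (-0.10)(-0.35) = 0.5600
det(I−A) = Σ_j (I−A)_1j·C_1j = (0.85)(0.6225) + (-0.10)(0.3200) + (-0.15)(0.1225) = 0.47875
adj(I−A) = Cᵀ =
  [ 0.6225   0.1125   0.1100]
  [ 0.3200   0.7500   0.0950]
  [ 0.1225   0.1375   0.5600]
(I − A)⁻¹ = adj(I−A) / det(I−A) ≈
  [   1.3003     0.2350     0.2298]
  [   0.6684     1.5666     0.1984]
  [   0.2559     0.2872     1.1697]
x = (I − A)⁻¹ d = adj(I−A)·d / det(I−A), with det(I−A) = 0.47875:
  x_1 = (0.6225·90 + 0.1125·280 + 0.1100·50) / 0.47875 = 93.025 / 0.47875 ≈ 194.31
  x_2 = (0.3200·90 + 0.7500·280 + 0.0950·50) / 0.47875 = 243.55 / 0.47875 ≈ 508.72
  x_3 = (0.1225·90 + 0.1375·280 + 0.5600·50) / 0.47875 = 77.525 / 0.47875 ≈ 161.93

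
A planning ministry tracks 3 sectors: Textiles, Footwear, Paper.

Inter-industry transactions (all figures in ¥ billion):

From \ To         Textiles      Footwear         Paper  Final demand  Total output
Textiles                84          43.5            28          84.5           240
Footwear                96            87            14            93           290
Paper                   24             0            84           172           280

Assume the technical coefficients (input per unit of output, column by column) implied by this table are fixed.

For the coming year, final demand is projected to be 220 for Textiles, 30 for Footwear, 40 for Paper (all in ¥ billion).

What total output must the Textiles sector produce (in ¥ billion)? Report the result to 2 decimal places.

x_1 = 424.37

Technical coefficients a_ij = z_ij / X_j:
  a_11 = 84/240 = 0.35, a_21 = 96/240 = 0.40, a_31 = 24/240 = 0.10
  a_12 = 43.5/290 = 0.15, a_22 = 87/290 = 0.30, a_32 = 0/290 = 0.00
  a_13 = 28/280 = 0.10, a_23 = 14/280 = 0.05, a_33 = 84/280 = 0.30
I − A =
  [   0.65    -0.15    -0.10]
  [  -0.40     0.70    -0.05]
  [  -0.10     0.00     0.70]
Cofactors of I−A, C_ij = (−1)^(i+j)·(minor ij) (rows/columns in the sector order above):
  C_11 = (0.70)(0.70) − (-0.05)(0.00) = 0.4900
  C_12 = −[(-0.40)(0.70) − (-0.05)(-0.10)] = 0.2850
  C_13 = (-0.40)(0.00) − (0.70)(-0.10) = 0.0700
  C_21 = −[(-0.15)(0.70) − (-0.10)(0.00)] = 0.1050
  C_22 = (0.65)(0.70) − (-0.10)(-0.10) = 0.4450
  C_23 = −[(0.65)(0.00) − (-0.15)(-0.10)] = 0.0150
  C_31 = (-0.15)(-0.05) − (-0.10)(0.70) = 0.0775
  C_32 = −[(0.65)(-0.05) − (-0.10)(-0.40)] = 0.0725
  C_33 = (0.65)(0.70) − (-0.15)(-0.40) = 0.3950
det(I−A) = Σ_j (I−A)_1j·C_1j = (0.65)(0.4900) + (-0.15)(0.2850) + (-0.10)(0.0700) = 0.26875
adj(I−A) = Cᵀ =
  [ 0.4900   0.1050   0.0775]
  [ 0.2850   0.4450   0.0725]
  [ 0.0700   0.0150   0.3950]
(I − A)⁻¹ = adj(I−A) / det(I−A) ≈
  [   1.8233     0.3907     0.2884]
  [   1.0605     1.6558     0.2698]
  [   0.2605     0.0558     1.4698]
x = (I − A)⁻¹ d = adj(I−A)·d / det(I−A), with det(I−A) = 0.26875:
  x_1 = (0.4900·220 + 0.1050·30 + 0.0775·40) / 0.26875 = 114.05 / 0.26875 ≈ 424.37
  x_2 = (0.2850·220 + 0.4450·30 + 0.0725·40) / 0.26875 = 78.95 / 0.26875 ≈ 293.77
  x_3 = (0.0700·220 + 0.0150·30 + 0.3950·40) / 0.26875 = 31.65 / 0.26875 ≈ 117.77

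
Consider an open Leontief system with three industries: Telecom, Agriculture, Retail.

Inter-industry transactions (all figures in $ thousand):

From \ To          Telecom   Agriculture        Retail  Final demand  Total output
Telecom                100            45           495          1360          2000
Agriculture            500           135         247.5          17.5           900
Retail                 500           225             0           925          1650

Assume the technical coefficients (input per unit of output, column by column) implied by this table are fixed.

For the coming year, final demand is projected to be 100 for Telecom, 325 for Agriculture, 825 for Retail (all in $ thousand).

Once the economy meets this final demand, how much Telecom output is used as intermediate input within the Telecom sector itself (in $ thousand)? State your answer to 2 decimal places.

Technical coefficients a_ij = z_ij / X_j:
  a_11 = 100/2000 = 0.05, a_21 = 500/2000 = 0.25, a_31 = 500/2000 = 0.25
  a_12 = 45/900 = 0.05, a_22 = 135/900 = 0.15, a_32 = 225/900 = 0.25
  a_13 = 495/1650 = 0.30, a_23 = 247.5/1650 = 0.15, a_33 = 0/1650 = 0.00
I − A =
  [   0.95    -0.05    -0.30]
  [  -0.25     0.85    -0.15]
  [  -0.25    -0.25     1.00]
Cofactors of I−A, C_ij = (−1)^(i+j)·(minor ij) (rows/columns in the sector order above):
  C_11 = (0.85)(1.00) − (-0.15)(-0.25) = 0.8125
  C_12 = −[(-0.25)(1.00) − (-0.15)(-0.25)] = 0.2875
  C_13 = (-0.25)(-0.25) − (0.85)(-0.25) = 0.2750
  C_21 = −[(-0.05)(1.00) − (-0.30)(-0.25)] = 0.1250
  C_22 = (0.95)(1.00) − (-0.30)(-0.25) = 0.8750
  C_23 = −[(0.95)(-0.25) − (-0.05)(-0.25)] = 0.2500
  C_31 = (-0.05)(-0.15) − (-0.30)(0.85) = 0.2625
  C_32 = −[(0.95)(-0.15) − (-0.30)(-0.25)] = 0.2175
  C_33 = (0.95)(0.85) − (-0.05)(-0.25) = 0.7950
det(I−A) = Σ_j (I−A)_1j·C_1j = (0.95)(0.8125) + (-0.05)(0.2875) + (-0.30)(0.2750) = 0.6750
adj(I−A) = Cᵀ =
  [ 0.8125   0.1250   0.2625]
  [ 0.2875   0.8750   0.2175]
  [ 0.2750   0.2500   0.7950]
(I − A)⁻¹ = adj(I−A) / det(I−A) ≈
  [   1.2037     0.1852     0.3889]
  [   0.4259     1.2963     0.3222]
  [   0.4074     0.3704     1.1778]
First solve x = (I − A)⁻¹ d = adj(I−A)·d / det(I−A); in particular x_1 = (0.8125·100 + 0.1250·325 + 0.2625·825) / 0.6750 = 338.4375 / 0.6750 ≈ 501.3889.
Intermediate flow from 1 to 1: z_11 = a_11 · x_1 = 0.05 × 338.4375 / 0.6750 = 16.921875 / 0.6750 ≈ 25.07.

z_11 = 25.07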